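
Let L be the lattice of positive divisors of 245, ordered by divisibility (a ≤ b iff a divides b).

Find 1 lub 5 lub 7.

35

Common upper bounds of {1, 5, 7}: 245, 35.
The least among these is 35.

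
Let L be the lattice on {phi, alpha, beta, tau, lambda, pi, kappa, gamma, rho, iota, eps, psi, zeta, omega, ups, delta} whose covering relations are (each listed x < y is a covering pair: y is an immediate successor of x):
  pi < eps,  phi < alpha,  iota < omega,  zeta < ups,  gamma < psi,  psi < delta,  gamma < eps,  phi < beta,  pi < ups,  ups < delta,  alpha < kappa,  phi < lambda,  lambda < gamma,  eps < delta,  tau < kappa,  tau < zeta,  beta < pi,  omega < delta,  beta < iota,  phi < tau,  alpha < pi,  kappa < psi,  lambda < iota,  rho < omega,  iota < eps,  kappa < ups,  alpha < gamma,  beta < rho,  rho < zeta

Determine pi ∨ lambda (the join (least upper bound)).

eps

Common upper bounds of {pi, lambda}: delta, eps.
The least among these is eps.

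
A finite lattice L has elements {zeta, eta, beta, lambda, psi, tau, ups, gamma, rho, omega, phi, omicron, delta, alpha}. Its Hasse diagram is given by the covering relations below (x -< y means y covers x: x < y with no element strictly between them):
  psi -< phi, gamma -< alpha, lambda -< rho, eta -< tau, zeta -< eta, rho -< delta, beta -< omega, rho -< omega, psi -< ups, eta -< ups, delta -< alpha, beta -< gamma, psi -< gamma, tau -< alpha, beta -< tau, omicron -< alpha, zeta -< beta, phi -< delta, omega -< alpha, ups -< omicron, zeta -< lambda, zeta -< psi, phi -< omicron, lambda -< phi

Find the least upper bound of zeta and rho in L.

Common upper bounds of {zeta, rho}: alpha, delta, omega, rho.
The least among these is rho.

rho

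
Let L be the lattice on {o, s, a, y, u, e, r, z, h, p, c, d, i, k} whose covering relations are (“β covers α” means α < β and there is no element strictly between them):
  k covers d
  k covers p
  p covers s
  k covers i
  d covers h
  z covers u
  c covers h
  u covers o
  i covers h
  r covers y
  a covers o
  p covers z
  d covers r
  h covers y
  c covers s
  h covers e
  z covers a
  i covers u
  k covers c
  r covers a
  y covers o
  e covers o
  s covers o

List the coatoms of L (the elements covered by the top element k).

c, d, i, p

The coatoms are exactly the elements covered by k: c, d, i, p.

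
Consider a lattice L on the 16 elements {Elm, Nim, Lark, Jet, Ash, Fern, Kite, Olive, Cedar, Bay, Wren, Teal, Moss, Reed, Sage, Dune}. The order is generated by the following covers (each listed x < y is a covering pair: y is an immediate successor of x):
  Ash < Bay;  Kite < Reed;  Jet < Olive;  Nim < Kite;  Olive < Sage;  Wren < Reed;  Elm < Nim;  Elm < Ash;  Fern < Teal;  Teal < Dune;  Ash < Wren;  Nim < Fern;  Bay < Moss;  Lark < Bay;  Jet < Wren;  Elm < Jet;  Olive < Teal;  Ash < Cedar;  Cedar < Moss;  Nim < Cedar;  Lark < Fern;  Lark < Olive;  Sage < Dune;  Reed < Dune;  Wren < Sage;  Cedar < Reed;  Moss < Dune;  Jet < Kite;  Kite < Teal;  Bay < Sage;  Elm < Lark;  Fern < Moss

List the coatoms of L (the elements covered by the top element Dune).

Moss, Reed, Sage, Teal

The coatoms are exactly the elements covered by Dune: Moss, Reed, Sage, Teal.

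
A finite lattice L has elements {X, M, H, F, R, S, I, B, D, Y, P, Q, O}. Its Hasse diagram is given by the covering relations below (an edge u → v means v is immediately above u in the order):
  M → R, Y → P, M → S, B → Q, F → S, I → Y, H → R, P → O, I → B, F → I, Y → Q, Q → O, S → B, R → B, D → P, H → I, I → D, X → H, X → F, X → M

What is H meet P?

H

Common lower bounds of {H, P}: H, X.
The greatest among these is H.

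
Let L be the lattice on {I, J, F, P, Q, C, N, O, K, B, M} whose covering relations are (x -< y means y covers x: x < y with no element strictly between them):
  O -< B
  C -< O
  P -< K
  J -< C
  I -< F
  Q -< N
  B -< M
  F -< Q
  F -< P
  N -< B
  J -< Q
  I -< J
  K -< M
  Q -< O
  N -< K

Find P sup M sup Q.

M

Common upper bounds of {P, M, Q}: M.
The least among these is M.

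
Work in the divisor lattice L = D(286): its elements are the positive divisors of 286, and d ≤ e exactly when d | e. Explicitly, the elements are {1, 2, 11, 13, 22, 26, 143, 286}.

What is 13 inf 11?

1

Common lower bounds of {13, 11}: 1.
The greatest among these is 1.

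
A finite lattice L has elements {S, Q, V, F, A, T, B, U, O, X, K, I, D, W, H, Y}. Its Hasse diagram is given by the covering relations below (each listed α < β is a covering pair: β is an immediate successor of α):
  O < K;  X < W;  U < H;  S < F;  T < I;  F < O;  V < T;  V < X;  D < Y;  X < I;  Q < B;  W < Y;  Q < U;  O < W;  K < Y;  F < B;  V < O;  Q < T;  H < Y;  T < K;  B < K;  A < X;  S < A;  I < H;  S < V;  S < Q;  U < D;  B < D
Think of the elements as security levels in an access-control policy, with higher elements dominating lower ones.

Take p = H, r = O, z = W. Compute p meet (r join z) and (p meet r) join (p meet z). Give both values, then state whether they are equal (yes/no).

X; X; yes

r join z = W, so p meet (r join z) = H meet W = X.
p meet r = V and p meet z = X, so (p meet r) join (p meet z) = V join X = X.
Equal: yes.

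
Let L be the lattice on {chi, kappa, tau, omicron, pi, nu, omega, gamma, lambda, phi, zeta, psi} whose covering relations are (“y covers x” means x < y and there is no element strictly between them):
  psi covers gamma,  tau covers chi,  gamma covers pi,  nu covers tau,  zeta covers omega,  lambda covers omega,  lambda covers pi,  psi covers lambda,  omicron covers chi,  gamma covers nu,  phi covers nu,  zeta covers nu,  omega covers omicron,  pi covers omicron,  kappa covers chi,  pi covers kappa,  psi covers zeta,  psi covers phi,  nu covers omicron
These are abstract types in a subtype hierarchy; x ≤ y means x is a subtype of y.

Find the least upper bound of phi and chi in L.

phi

Common upper bounds of {phi, chi}: phi, psi.
The least among these is phi.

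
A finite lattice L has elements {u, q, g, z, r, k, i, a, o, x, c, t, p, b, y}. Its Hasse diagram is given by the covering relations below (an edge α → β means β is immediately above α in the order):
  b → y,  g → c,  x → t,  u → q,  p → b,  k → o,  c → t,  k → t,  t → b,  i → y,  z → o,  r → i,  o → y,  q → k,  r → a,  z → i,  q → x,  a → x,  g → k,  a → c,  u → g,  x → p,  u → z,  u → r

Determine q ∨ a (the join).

Common upper bounds of {q, a}: b, p, t, x, y.
The least among these is x.

x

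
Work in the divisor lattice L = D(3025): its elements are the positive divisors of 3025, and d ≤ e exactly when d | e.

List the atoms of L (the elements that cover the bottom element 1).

The atoms are exactly the elements that cover 1: 11, 5.

11, 5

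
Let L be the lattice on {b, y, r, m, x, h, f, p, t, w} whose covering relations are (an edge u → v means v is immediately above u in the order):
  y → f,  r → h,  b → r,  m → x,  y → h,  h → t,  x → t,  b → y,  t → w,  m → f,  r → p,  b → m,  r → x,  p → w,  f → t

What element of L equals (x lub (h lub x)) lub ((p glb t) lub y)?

t

h ∨ x = t
x ∨ t = t
p ∧ t = r
r ∨ y = h
t ∨ h = t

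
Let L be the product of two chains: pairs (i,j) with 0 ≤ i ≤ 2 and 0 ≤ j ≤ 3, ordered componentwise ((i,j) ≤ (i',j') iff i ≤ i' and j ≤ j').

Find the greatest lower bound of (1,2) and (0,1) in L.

Common lower bounds of {(1,2), (0,1)}: (0,0), (0,1).
The greatest among these is (0,1).

(0,1)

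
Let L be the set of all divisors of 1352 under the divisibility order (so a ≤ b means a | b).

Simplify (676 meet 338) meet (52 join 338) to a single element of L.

676 ∧ 338 = 338
52 ∨ 338 = 676
338 ∧ 676 = 338

338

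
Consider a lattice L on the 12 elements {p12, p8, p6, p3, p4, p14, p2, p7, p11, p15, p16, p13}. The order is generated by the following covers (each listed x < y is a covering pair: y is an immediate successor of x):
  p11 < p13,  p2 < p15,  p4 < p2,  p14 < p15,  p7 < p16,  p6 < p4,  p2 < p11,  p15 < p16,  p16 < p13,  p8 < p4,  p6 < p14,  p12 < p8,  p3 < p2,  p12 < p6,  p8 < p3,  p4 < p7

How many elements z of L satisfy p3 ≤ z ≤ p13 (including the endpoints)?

The interval [p3, p13] = {p11, p13, p15, p16, p2, p3}, which has 6 elements.

6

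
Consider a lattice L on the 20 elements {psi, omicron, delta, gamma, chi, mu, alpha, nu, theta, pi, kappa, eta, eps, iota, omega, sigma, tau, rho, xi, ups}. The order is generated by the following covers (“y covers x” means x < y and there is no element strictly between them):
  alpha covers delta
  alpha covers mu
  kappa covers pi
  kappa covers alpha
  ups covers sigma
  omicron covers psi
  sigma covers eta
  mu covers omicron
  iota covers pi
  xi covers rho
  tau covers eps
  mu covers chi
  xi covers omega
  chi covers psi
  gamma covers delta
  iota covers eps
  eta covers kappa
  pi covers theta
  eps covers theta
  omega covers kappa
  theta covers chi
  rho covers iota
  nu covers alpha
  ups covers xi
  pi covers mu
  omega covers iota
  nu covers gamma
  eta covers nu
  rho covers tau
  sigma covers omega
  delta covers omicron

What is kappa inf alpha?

alpha

Common lower bounds of {kappa, alpha}: alpha, chi, delta, mu, omicron, psi.
The greatest among these is alpha.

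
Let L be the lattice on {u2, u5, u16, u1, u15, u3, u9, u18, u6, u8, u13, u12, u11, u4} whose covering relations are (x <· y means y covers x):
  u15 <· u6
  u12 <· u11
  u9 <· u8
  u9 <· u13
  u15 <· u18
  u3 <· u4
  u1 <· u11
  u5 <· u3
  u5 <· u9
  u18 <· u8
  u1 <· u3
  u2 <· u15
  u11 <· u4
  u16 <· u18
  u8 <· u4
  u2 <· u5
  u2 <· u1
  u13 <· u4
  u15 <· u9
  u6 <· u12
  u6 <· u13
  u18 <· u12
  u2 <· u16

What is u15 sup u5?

Common upper bounds of {u15, u5}: u13, u4, u8, u9.
The least among these is u9.

u9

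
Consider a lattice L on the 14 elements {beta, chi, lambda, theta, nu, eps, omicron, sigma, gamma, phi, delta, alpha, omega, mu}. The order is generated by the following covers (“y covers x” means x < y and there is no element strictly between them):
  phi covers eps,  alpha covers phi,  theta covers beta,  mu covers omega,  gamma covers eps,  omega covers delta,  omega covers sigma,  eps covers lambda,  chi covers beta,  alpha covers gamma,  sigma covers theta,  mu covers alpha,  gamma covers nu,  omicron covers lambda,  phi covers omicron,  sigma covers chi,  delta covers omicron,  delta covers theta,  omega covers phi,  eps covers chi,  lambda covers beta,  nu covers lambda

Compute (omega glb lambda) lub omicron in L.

omega ∧ lambda = lambda
lambda ∨ omicron = omicron

omicron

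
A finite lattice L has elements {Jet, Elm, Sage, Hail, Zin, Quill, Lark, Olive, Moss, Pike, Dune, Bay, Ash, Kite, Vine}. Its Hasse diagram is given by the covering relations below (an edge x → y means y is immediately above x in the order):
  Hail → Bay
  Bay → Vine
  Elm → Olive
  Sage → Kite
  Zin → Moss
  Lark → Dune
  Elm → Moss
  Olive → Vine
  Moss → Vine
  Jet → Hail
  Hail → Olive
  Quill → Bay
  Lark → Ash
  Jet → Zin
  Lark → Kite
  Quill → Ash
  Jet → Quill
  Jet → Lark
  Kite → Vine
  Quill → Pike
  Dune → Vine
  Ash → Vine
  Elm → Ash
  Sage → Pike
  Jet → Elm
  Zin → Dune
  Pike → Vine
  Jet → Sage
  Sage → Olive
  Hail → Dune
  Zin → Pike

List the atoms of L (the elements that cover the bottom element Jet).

Elm, Hail, Lark, Quill, Sage, Zin

The atoms are exactly the elements that cover Jet: Elm, Hail, Lark, Quill, Sage, Zin.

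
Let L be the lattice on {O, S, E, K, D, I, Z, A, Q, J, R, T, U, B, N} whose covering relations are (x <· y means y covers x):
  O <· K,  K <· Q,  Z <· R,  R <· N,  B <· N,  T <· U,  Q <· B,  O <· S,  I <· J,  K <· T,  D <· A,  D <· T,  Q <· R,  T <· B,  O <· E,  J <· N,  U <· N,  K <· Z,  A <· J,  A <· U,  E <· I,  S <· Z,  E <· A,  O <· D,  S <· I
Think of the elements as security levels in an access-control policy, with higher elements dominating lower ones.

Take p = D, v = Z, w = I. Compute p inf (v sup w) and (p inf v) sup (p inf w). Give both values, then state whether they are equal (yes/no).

v sup w = N, so p inf (v sup w) = D inf N = D.
p inf v = O and p inf w = O, so (p inf v) sup (p inf w) = O sup O = O.
Equal: no.

D; O; no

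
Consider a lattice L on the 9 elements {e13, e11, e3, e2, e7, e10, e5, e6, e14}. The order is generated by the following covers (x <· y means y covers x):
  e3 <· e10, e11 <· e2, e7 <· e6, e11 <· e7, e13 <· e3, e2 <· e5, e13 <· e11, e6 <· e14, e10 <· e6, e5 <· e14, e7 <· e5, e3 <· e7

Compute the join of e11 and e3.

Common upper bounds of {e11, e3}: e14, e5, e6, e7.
The least among these is e7.

e7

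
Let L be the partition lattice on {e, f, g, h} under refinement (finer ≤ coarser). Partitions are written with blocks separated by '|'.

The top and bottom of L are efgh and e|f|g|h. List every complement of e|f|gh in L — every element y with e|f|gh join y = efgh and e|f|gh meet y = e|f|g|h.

Need y with e|f|gh ∨ y = efgh and e|f|gh ∧ y = e|f|g|h.
Checking each element gives: efg|h, efh|g, eg|fh, eh|fg.

efg|h, efh|g, eg|fh, eh|fg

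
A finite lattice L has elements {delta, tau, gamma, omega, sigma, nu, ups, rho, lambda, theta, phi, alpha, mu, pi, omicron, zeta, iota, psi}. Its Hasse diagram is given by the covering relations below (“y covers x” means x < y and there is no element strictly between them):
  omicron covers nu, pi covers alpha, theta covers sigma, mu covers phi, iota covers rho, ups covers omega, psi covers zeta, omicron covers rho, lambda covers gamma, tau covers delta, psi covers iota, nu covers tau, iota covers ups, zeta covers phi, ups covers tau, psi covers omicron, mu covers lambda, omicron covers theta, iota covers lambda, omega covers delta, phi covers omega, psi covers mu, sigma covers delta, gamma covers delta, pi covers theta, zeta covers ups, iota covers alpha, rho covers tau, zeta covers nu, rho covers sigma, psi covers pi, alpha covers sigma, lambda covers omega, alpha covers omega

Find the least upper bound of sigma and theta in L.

Common upper bounds of {sigma, theta}: omicron, pi, psi, theta.
The least among these is theta.

theta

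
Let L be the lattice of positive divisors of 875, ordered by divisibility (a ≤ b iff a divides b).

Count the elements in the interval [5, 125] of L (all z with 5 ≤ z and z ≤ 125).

The interval [5, 125] = {125, 25, 5}, which has 3 elements.

3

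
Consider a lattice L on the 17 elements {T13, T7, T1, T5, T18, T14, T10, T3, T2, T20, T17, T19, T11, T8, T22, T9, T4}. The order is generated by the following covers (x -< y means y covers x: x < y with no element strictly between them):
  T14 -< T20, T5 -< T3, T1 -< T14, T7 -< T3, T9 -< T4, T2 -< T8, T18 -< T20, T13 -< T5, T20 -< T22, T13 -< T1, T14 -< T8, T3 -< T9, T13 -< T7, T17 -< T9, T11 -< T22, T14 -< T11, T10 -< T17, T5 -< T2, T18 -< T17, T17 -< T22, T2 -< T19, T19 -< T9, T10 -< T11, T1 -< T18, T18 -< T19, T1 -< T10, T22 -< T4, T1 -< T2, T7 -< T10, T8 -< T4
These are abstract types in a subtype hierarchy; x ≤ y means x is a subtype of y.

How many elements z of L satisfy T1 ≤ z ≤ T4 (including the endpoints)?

13

The interval [T1, T4] = {T1, T10, T11, T14, T17, T18, T19, T2, T20, T22, T4, T8, T9}, which has 13 elements.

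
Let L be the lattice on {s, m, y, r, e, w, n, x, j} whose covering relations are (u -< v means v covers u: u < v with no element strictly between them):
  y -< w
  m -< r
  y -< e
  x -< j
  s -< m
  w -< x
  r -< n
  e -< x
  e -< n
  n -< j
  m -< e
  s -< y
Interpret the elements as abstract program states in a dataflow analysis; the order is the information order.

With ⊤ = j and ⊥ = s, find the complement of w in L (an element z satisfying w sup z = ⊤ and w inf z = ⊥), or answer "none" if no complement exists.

r

Need z with w ∨ z = j and w ∧ z = s.
Checking each element gives: r.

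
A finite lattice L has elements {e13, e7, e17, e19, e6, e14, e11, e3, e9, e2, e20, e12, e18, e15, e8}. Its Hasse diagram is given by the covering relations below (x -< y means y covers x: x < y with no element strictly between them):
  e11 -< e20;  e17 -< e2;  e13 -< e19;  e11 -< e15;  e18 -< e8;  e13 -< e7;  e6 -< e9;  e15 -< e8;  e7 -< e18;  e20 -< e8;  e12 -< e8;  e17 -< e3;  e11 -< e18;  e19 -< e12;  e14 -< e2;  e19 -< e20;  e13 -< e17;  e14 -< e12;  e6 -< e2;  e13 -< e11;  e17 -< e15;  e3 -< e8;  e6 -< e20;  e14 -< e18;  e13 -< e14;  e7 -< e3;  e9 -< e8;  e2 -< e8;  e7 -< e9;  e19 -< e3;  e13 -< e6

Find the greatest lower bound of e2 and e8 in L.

e2

Common lower bounds of {e2, e8}: e13, e14, e17, e2, e6.
The greatest among these is e2.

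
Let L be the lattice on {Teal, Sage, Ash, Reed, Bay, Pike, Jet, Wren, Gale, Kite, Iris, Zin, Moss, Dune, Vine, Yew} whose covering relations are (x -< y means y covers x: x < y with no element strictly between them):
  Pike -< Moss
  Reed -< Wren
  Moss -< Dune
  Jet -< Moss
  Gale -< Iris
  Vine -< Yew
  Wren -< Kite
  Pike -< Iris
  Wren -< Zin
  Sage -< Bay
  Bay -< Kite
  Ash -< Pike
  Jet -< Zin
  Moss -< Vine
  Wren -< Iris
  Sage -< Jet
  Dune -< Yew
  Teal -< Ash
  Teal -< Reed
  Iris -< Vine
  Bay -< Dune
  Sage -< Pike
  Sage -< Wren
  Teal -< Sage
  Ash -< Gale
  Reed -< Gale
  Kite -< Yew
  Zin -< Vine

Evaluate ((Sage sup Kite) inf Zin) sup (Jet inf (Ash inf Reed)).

Sage ∨ Kite = Kite
Kite ∧ Zin = Wren
Ash ∧ Reed = Teal
Jet ∧ Teal = Teal
Wren ∨ Teal = Wren

Wren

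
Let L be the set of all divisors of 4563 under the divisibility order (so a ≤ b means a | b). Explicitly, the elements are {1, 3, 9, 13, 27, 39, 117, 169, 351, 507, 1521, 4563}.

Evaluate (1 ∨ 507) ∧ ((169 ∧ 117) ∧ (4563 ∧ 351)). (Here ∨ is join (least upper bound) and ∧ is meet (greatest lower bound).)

13

1 ∨ 507 = 507
169 ∧ 117 = 13
4563 ∧ 351 = 351
13 ∧ 351 = 13
507 ∧ 13 = 13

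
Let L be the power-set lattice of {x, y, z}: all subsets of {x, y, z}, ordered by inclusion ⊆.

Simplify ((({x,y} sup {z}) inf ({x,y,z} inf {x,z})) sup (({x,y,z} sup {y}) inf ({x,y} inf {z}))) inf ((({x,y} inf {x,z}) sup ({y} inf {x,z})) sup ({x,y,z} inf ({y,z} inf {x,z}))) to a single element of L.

{x,z}

{x,y} ∨ {z} = {x,y,z}
{x,y,z} ∧ {x,z} = {x,z}
{x,y,z} ∧ {x,z} = {x,z}
{x,y,z} ∨ {y} = {x,y,z}
{x,y} ∧ {z} = ∅
{x,y,z} ∧ ∅ = ∅
{x,z} ∨ ∅ = {x,z}
{x,y} ∧ {x,z} = {x}
{y} ∧ {x,z} = ∅
{x} ∨ ∅ = {x}
{y,z} ∧ {x,z} = {z}
{x,y,z} ∧ {z} = {z}
{x} ∨ {z} = {x,z}
{x,z} ∧ {x,z} = {x,z}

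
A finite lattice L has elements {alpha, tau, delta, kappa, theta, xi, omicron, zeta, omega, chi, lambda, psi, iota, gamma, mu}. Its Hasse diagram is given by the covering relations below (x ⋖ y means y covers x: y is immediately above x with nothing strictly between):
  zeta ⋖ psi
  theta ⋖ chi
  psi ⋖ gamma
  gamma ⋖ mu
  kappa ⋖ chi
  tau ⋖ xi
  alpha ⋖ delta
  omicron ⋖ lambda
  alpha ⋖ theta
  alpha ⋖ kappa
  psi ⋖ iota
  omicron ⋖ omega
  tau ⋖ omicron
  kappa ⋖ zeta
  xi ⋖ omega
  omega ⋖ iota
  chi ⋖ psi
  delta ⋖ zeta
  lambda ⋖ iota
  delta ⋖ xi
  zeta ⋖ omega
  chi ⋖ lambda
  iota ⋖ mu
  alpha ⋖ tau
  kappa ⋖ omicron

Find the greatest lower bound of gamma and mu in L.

Common lower bounds of {gamma, mu}: alpha, chi, delta, gamma, kappa, psi, theta, zeta.
The greatest among these is gamma.

gamma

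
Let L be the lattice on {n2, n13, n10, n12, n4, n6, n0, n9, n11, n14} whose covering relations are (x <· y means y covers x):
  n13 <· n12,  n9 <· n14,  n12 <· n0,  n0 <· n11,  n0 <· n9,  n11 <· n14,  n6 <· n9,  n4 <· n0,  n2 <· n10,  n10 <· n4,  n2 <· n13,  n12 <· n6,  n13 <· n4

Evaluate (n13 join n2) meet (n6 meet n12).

n13

n13 ∨ n2 = n13
n6 ∧ n12 = n12
n13 ∧ n12 = n13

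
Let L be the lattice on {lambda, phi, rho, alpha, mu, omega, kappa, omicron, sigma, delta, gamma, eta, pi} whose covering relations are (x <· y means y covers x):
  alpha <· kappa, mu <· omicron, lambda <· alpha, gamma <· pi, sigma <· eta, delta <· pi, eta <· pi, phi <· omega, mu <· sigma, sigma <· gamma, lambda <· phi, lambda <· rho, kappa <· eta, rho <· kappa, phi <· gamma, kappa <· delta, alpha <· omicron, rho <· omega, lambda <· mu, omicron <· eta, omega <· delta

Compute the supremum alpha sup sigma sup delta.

Common upper bounds of {alpha, sigma, delta}: pi.
The least among these is pi.

pi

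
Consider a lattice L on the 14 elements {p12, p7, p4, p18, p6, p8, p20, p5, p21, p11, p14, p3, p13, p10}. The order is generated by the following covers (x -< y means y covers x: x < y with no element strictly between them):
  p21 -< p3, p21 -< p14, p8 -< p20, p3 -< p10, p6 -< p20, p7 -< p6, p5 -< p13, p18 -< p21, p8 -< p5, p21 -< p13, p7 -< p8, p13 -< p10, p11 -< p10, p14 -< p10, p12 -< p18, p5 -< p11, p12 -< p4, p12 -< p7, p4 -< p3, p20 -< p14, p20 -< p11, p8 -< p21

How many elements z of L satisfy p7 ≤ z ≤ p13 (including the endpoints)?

The interval [p7, p13] = {p13, p21, p5, p7, p8}, which has 5 elements.

5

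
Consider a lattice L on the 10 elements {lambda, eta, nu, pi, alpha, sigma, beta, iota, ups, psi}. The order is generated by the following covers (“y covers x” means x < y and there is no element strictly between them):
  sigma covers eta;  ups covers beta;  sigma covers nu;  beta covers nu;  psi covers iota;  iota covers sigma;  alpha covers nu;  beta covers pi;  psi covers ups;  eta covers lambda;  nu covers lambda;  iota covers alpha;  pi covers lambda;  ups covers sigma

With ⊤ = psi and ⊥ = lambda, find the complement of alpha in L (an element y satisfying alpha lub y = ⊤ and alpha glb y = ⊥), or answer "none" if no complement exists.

pi

Need y with alpha ∨ y = psi and alpha ∧ y = lambda.
Checking each element gives: pi.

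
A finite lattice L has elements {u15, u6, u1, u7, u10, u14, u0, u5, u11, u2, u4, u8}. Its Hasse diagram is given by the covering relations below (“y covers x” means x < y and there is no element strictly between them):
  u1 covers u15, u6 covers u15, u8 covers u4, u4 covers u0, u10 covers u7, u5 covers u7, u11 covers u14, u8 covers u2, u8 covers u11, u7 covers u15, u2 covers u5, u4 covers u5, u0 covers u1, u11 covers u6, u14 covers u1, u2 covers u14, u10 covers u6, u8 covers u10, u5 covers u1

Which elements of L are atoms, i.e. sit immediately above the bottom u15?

u1, u6, u7

The atoms are exactly the elements that cover u15: u1, u6, u7.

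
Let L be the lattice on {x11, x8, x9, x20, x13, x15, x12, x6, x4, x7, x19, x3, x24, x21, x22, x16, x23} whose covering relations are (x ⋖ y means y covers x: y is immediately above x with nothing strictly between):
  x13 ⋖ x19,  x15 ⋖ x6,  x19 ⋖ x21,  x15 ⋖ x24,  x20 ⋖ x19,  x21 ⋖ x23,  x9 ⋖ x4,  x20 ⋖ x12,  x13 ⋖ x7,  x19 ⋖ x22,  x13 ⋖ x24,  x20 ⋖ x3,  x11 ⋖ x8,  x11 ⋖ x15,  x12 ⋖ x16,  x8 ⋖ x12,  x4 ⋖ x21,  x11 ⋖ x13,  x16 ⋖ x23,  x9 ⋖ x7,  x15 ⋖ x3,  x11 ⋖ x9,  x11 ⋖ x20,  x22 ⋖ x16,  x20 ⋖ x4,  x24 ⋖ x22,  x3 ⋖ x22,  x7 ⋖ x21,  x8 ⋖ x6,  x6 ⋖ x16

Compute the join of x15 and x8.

Common upper bounds of {x15, x8}: x16, x23, x6.
The least among these is x6.

x6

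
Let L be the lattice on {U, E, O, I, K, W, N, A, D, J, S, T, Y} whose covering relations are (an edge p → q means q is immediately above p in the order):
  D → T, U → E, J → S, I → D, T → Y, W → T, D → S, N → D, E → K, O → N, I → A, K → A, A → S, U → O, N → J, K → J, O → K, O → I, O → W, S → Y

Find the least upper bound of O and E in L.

Common upper bounds of {O, E}: A, J, K, S, Y.
The least among these is K.

K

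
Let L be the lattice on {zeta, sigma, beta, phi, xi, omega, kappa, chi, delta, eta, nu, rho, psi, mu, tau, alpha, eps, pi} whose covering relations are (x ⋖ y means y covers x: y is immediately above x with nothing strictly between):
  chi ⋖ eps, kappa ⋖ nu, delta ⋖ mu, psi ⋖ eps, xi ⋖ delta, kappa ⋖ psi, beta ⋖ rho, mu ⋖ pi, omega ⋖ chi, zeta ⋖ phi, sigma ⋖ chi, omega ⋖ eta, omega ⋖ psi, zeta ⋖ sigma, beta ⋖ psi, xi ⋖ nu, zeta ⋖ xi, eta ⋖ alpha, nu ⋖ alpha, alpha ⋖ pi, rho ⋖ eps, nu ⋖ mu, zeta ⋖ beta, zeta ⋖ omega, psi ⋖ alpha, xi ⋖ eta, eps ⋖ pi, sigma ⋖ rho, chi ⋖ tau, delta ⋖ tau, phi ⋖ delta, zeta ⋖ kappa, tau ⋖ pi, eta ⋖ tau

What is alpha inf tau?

Common lower bounds of {alpha, tau}: eta, omega, xi, zeta.
The greatest among these is eta.

eta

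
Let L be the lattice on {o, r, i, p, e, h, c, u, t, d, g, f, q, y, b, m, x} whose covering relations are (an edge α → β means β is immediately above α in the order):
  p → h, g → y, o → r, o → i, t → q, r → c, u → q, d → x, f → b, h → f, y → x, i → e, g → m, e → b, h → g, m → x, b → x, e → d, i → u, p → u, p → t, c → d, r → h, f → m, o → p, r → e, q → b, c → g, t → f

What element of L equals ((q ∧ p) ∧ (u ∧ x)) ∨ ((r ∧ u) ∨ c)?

q ∧ p = p
u ∧ x = u
p ∧ u = p
r ∧ u = o
o ∨ c = c
p ∨ c = g

g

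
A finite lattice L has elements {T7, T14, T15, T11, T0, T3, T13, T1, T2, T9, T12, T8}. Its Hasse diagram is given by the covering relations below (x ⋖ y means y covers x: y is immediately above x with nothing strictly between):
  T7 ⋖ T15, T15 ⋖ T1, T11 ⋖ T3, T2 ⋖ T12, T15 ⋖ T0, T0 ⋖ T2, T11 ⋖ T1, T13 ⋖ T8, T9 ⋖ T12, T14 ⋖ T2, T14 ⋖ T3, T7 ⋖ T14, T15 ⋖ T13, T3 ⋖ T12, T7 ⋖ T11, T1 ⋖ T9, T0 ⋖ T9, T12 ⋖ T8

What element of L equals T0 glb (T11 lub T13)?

T0

T11 ∨ T13 = T8
T0 ∧ T8 = T0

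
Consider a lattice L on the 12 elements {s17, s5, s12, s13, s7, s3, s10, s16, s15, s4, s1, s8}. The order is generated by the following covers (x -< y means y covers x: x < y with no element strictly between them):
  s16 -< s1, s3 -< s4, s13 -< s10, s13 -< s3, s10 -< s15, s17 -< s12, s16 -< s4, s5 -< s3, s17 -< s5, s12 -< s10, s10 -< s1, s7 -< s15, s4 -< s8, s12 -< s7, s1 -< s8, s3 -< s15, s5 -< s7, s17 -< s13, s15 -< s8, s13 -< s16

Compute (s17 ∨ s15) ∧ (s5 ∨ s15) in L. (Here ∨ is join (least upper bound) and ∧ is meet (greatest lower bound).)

s17 ∨ s15 = s15
s5 ∨ s15 = s15
s15 ∧ s15 = s15

s15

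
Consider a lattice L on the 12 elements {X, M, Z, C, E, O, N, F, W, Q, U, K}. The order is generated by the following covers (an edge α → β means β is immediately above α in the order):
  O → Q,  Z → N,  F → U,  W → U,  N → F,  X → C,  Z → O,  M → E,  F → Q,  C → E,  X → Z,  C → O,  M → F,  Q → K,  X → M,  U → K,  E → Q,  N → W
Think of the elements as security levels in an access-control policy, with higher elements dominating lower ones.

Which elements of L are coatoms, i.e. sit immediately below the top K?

Q, U

The coatoms are exactly the elements covered by K: Q, U.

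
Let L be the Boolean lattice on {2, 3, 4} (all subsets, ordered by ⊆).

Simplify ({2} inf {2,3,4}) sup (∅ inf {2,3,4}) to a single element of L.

{2}

{2} ∧ {2,3,4} = {2}
∅ ∧ {2,3,4} = ∅
{2} ∨ ∅ = {2}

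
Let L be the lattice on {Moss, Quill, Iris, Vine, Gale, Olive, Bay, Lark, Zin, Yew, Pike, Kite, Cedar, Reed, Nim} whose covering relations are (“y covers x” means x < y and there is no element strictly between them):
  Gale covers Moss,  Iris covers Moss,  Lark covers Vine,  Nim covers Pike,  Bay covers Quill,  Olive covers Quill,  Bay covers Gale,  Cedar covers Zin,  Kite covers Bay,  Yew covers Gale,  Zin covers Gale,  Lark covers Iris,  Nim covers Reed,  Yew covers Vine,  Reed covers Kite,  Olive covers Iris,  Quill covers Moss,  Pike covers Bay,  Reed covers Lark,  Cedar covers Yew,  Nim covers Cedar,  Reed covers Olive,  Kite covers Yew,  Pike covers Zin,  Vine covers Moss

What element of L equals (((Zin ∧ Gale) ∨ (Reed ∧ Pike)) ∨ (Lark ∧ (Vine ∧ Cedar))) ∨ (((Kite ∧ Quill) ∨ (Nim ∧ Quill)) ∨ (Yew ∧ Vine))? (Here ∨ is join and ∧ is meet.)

Zin ∧ Gale = Gale
Reed ∧ Pike = Bay
Gale ∨ Bay = Bay
Vine ∧ Cedar = Vine
Lark ∧ Vine = Vine
Bay ∨ Vine = Kite
Kite ∧ Quill = Quill
Nim ∧ Quill = Quill
Quill ∨ Quill = Quill
Yew ∧ Vine = Vine
Quill ∨ Vine = Kite
Kite ∨ Kite = Kite

Kite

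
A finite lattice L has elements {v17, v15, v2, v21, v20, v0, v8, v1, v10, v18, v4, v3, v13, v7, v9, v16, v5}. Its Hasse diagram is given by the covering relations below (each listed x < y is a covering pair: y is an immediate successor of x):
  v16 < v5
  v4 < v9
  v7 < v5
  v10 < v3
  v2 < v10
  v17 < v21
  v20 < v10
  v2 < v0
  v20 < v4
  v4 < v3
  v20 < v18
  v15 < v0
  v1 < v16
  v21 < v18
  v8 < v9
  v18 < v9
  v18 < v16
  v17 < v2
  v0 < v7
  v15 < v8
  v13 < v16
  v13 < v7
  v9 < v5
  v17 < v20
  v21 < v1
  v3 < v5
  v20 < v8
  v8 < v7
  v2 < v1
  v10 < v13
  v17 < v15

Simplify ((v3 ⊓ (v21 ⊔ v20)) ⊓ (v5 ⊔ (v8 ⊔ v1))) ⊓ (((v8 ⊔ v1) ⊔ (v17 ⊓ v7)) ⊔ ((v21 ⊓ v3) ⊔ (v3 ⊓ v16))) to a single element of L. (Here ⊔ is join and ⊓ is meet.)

v20

v21 ∨ v20 = v18
v3 ∧ v18 = v20
v8 ∨ v1 = v5
v5 ∨ v5 = v5
v20 ∧ v5 = v20
v8 ∨ v1 = v5
v17 ∧ v7 = v17
v5 ∨ v17 = v5
v21 ∧ v3 = v17
v3 ∧ v16 = v10
v17 ∨ v10 = v10
v5 ∨ v10 = v5
v20 ∧ v5 = v20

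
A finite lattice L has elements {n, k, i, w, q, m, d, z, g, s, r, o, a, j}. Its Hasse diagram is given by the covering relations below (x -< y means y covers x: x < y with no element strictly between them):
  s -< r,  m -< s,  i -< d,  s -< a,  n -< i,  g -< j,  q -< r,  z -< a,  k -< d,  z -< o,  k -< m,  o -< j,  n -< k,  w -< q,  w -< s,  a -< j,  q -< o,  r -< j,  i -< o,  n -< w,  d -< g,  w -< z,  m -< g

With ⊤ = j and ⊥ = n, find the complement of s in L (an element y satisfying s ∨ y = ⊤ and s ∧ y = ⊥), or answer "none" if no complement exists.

i

Need y with s ∨ y = j and s ∧ y = n.
Checking each element gives: i.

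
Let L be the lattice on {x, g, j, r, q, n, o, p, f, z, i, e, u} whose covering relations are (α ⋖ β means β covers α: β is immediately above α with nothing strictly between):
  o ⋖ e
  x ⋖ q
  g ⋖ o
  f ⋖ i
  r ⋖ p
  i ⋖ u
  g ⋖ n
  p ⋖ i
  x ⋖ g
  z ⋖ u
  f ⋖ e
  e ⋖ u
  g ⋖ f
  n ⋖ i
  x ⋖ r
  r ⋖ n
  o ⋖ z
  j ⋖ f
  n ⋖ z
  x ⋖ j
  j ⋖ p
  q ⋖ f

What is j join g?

Common upper bounds of {j, g}: e, f, i, u.
The least among these is f.

f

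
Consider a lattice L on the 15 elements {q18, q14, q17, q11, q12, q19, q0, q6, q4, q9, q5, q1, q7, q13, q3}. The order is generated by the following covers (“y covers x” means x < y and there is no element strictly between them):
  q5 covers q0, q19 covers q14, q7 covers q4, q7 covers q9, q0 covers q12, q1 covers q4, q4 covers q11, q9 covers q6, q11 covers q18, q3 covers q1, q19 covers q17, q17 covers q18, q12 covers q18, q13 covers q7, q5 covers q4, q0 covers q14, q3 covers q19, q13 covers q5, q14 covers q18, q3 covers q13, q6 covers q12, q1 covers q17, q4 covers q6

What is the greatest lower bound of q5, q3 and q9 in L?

q6

Common lower bounds of {q5, q3, q9}: q12, q18, q6.
The greatest among these is q6.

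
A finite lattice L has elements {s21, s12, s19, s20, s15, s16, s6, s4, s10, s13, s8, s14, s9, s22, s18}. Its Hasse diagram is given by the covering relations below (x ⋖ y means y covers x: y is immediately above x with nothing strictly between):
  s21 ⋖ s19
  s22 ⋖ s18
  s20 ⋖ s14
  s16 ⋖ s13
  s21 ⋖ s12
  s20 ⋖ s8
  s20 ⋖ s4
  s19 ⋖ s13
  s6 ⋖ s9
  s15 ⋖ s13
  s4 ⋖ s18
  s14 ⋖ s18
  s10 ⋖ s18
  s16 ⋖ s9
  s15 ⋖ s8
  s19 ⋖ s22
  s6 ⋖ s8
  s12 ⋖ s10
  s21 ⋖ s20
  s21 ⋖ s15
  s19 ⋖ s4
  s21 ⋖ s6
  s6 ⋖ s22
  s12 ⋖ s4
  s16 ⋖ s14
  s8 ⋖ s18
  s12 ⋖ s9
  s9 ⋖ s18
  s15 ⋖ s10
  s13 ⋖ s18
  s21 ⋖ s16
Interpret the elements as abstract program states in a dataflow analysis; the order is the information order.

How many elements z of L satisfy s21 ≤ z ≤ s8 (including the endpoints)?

5

The interval [s21, s8] = {s15, s20, s21, s6, s8}, which has 5 elements.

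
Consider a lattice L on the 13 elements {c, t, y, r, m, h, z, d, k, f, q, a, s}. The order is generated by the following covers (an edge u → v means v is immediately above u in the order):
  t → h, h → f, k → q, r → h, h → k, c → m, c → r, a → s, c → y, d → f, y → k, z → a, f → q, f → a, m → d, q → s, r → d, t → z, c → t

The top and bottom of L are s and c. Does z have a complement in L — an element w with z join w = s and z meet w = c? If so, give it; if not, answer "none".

Need w with z ∨ w = s and z ∧ w = c.
Checking each element gives: y.

y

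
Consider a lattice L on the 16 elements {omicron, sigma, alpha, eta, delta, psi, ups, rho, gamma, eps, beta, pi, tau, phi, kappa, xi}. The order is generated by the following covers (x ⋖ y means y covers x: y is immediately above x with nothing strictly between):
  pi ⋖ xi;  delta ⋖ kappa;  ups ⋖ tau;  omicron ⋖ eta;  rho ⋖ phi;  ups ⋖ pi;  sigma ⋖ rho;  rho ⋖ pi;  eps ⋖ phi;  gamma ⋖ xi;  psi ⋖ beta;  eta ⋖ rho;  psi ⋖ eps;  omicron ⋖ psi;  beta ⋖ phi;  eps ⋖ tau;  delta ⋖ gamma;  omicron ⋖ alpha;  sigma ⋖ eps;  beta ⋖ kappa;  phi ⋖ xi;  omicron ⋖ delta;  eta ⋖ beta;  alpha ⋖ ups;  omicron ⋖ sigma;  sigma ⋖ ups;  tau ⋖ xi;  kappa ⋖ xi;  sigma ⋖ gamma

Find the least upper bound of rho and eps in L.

Common upper bounds of {rho, eps}: phi, xi.
The least among these is phi.

phi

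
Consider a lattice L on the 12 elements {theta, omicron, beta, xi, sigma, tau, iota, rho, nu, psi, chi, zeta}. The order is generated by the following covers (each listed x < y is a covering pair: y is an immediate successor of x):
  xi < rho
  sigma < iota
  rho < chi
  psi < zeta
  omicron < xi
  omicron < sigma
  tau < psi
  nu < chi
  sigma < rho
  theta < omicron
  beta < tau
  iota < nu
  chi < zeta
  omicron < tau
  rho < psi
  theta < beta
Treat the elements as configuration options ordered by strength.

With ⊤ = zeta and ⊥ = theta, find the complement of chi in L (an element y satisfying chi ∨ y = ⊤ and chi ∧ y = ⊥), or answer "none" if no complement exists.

Need y with chi ∨ y = zeta and chi ∧ y = theta.
Checking each element gives: beta.

beta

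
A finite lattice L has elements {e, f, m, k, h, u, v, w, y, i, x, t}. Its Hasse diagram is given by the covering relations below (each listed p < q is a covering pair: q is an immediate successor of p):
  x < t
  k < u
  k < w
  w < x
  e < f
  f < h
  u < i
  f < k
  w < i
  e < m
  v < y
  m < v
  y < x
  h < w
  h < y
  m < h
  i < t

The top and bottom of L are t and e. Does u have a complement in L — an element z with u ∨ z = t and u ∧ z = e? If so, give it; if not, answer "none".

v

Need z with u ∨ z = t and u ∧ z = e.
Checking each element gives: v.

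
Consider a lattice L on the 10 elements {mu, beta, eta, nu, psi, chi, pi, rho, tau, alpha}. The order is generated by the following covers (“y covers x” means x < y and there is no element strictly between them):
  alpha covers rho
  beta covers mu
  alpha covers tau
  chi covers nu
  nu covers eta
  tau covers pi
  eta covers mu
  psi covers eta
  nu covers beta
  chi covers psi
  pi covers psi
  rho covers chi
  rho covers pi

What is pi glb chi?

Common lower bounds of {pi, chi}: eta, mu, psi.
The greatest among these is psi.

psi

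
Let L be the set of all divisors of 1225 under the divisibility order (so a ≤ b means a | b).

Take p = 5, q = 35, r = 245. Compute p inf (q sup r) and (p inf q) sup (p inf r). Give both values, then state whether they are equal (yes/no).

5; 5; yes

q sup r = 245, so p inf (q sup r) = 5 inf 245 = 5.
p inf q = 5 and p inf r = 5, so (p inf q) sup (p inf r) = 5 sup 5 = 5.
Equal: yes.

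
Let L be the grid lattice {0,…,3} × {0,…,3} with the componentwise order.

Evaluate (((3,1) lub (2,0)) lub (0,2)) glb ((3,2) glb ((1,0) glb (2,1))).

(1,0)

(3,1) ∨ (2,0) = (3,1)
(3,1) ∨ (0,2) = (3,2)
(1,0) ∧ (2,1) = (1,0)
(3,2) ∧ (1,0) = (1,0)
(3,2) ∧ (1,0) = (1,0)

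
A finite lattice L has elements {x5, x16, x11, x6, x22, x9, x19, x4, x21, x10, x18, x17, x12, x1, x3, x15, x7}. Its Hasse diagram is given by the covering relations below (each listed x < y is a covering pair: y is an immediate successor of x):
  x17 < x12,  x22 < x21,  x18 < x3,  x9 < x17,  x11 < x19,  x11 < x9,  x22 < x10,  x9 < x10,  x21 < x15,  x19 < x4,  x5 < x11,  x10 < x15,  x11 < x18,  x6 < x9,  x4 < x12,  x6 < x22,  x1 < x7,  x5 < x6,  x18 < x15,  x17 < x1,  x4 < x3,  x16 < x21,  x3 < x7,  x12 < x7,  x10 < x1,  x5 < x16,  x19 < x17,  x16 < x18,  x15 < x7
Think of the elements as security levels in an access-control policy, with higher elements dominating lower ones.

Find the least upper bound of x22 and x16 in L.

x21

Common upper bounds of {x22, x16}: x15, x21, x7.
The least among these is x21.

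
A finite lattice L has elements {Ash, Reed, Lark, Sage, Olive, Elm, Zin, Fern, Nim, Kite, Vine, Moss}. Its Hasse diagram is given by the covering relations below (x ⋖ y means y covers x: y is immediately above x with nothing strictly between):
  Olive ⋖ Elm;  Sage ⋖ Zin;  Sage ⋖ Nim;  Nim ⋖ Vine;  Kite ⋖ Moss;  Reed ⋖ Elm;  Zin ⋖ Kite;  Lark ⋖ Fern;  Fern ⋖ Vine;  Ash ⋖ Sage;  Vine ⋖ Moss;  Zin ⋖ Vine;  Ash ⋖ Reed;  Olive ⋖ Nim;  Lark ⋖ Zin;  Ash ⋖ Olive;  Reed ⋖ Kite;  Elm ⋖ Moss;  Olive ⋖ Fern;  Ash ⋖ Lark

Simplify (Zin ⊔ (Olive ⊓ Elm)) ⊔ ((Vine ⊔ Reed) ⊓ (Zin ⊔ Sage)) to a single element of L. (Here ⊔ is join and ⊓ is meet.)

Olive ∧ Elm = Olive
Zin ∨ Olive = Vine
Vine ∨ Reed = Moss
Zin ∨ Sage = Zin
Moss ∧ Zin = Zin
Vine ∨ Zin = Vine

Vine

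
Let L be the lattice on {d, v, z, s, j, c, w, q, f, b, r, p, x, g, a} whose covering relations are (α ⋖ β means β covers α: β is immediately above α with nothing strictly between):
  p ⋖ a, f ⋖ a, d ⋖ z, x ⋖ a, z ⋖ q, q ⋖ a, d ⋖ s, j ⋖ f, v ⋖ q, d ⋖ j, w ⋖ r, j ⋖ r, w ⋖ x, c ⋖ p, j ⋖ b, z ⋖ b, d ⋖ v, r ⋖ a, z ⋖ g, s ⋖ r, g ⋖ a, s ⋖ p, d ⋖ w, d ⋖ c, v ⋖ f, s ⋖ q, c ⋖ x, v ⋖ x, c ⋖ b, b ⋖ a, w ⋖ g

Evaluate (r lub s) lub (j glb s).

r ∨ s = r
j ∧ s = d
r ∨ d = r

r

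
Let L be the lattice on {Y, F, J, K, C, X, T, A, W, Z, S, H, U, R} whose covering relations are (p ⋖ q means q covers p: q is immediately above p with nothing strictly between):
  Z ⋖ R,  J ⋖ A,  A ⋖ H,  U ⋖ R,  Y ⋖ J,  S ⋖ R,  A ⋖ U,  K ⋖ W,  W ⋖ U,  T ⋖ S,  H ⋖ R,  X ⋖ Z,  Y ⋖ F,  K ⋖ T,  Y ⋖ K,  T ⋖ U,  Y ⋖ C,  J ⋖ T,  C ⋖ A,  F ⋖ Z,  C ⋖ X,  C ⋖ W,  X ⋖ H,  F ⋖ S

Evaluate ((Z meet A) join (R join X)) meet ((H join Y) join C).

H

Z ∧ A = C
R ∨ X = R
C ∨ R = R
H ∨ Y = H
H ∨ C = H
R ∧ H = H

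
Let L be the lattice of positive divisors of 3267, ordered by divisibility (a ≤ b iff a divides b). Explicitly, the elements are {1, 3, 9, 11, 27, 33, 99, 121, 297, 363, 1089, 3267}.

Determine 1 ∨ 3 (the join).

In the divisibility order, the join is the least common multiple: lcm(1, 3) = 3.

3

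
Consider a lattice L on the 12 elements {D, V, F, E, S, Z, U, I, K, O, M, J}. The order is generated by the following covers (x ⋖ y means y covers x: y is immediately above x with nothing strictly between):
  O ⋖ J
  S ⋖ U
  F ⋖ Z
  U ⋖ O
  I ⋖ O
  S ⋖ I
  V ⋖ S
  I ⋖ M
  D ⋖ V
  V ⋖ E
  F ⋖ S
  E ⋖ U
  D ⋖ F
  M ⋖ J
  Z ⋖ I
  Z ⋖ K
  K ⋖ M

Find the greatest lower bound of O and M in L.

I

Common lower bounds of {O, M}: D, F, I, S, V, Z.
The greatest among these is I.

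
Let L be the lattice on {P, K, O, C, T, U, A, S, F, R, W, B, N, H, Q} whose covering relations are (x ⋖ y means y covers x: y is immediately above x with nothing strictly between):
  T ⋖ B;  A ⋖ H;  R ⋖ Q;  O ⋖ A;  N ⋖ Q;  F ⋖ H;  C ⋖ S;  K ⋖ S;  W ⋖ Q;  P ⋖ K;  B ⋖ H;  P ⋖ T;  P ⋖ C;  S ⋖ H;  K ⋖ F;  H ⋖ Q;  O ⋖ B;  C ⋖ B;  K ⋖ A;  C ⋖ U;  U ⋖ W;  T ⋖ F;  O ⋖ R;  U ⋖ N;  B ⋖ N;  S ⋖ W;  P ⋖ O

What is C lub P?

Common upper bounds of {C, P}: B, C, H, N, Q, S, U, W.
The least among these is C.

C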